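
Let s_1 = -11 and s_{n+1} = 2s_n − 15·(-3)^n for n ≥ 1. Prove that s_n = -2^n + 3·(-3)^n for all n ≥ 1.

Base case: s_1 = -11, and -2^1 + 3·(-3)^1 = -2 − 9 = -11.
Assume s_r = -2^r + 3·(-3)^r for some r ≥ 1.
Then s_{r+1} = 2s_r − 15·(-3)^r = 2·(-2^r + 3·(-3)^r) − 15·(-3)^r = -2^{r+1} + 6·(-3)^r − 15·(-3)^r = -2^{r+1} − 9·(-3)^r = -2^{r+1} + 3·(-3)^{r+1}.
Hence s_n = -2^n + 3·(-3)^n for every n ≥ 1, by induction.

s_n = -2^n + 3·(-3)^n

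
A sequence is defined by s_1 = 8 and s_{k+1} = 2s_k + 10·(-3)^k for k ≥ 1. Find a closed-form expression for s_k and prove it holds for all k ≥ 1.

Claim: s_k = 2^k − 2·(-3)^k.

Base case: s_1 = 8, and 2^1 − 2·(-3)^1 = 2 + 6 = 8.
Assume s_r = 2^r − 2·(-3)^r for some r ≥ 1.
Then s_{r+1} = 2s_r + 10·(-3)^r = 2·(2^r − 2·(-3)^r) + 10·(-3)^r = 2^{r+1} − 4·(-3)^r + 10·(-3)^r = 2^{r+1} + 6·(-3)^r = 2^{r+1} − 2·(-3)^{r+1}.
So the formula holds for r+1, and by induction s_k = 2^k − 2·(-3)^k for all k ≥ 1.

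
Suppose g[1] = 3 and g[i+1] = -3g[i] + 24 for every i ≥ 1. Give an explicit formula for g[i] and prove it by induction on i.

Claim: g[i] = (-3)^i + 6.

Base case: g[1] = 3, and (-3)^1 + 6 = -3 + 6 = 3.
Assume g[m] = (-3)^m + 6 for some m ≥ 1.
Then g[m+1] = -3g[m] + 24 = -3·((-3)^m + 6) + 24 = -3·(-3)^m − 18 + 24 = (-3)^{m+1} + 6.
By induction, g[i] = (-3)^i + 6 for all i ≥ 1.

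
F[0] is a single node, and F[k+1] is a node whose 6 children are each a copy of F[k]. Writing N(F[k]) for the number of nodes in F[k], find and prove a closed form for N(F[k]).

Claim: N(F[k]) = (6^{k+1} − 1)/5.

Base case: N(F[0]) = 1, and (6^{0+1} − 1)/5 = 1.
Assume N(F[m]) = (6^{m+1} − 1)/5.
Then N(F[m+1]) = 1 + 6N(F[m]) = 1 + 6·(6^{m+1} − 1)/5 = 1 + (6^{m+2} − 6)/5 = (5 + 6^{m+2} − 6)/5 = (6^{m+2} − 1)/5.
This completes the inductive step, so N(F[k]) = (6^{k+1} − 1)/5 for all k ≥ 0.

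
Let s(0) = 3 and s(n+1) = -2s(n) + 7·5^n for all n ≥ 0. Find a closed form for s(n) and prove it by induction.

Claim: s(n) = 2·(-2)^n + 5^n.

Base case: s(0) = 3, and 2·(-2)^0 + 5^0 = 2 + 1 = 3.
Assume s(r) = 2·(-2)^r + 5^r for some r ≥ 0.
Then s(r+1) = -2s(r) + 7·5^r = -2·(2·(-2)^r + 5^r) + 7·5^r = 2·(-2)^{r+1} − 2·5^r + 7·5^r = 2·(-2)^{r+1} + 5·5^r = 2·(-2)^{r+1} + 5^{r+1}.
Hence s(n) = 2·(-2)^n + 5^n for every n ≥ 0, by induction.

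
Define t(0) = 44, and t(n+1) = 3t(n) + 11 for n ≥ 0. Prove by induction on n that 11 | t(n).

Base case: t(0) = 44 = 11·4, so 11 | t(0).
Assume 11 | t(r), so t(r) = 11s for some integer s.
Then t(r+1) = 3t(r) + 11 = 3·(11s) + 11 = 11(3s + 1), so 11 | t(r+1).
Hence 11 | t(n) for every n ≥ 0, by induction.

11 | t(n)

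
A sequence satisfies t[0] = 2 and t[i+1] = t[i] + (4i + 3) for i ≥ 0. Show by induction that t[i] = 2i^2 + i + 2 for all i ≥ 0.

Base case: t[0] = 2, and 2·0^2 + 0 + 2 = 2.
Assume t[k] = 2k^2 + k + 2.
Then t[k+1] = t[k] + (4k + 3) = (2k^2 + k + 2) + (4k + 3) = 2k^2 + 5k + 5,
and 2·(k+1)^2 + (k+1) + 2 = 2k^2 + 5k + 5.
This completes the inductive step, so t[i] = 2i^2 + i + 2 for all i ≥ 0.

t[i] = 2i^2 + i + 2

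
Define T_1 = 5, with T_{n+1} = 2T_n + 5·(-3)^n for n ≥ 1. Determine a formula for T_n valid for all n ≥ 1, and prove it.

Claim: T_n = 2^n − (-3)^n.

Base case: T_1 = 5, and 2^1 − (-3)^1 = 2 + 3 = 5.
Assume T_r = 2^r − (-3)^r for some r ≥ 1.
Then T_{r+1} = 2T_r + 5·(-3)^r = 2·(2^r − (-3)^r) + 5·(-3)^r = 2^{r+1} − 2·(-3)^r + 5·(-3)^r = 2^{r+1} + 3·(-3)^r = 2^{r+1} − (-3)^{r+1}.
By induction, T_n = 2^n − (-3)^n for all n ≥ 1.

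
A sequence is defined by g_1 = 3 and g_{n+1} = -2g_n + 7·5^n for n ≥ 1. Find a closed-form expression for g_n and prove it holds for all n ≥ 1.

Claim: g_n = (-2)^n + 5^n.

Base case: g_1 = 3, and (-2)^1 + 5^1 = -2 + 5 = 3.
Assume g_j = (-2)^j + 5^j for some j ≥ 1.
Then g_{j+1} = -2g_j + 7·5^j = -2·((-2)^j + 5^j) + 7·5^j = (-2)^{j+1} − 2·5^j + 7·5^j = (-2)^{j+1} + 5·5^j = (-2)^{j+1} + 5^{j+1}.
So the formula holds for j+1, and by induction g_n = (-2)^n + 5^n for all n ≥ 1.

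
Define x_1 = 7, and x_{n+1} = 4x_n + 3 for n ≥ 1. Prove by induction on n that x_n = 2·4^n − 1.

Base case: x_1 = 7, and 2·4^1 − 1 = 8 − 1 = 7.
Assume x_m = 2·4^m − 1 for some m ≥ 1.
Then x_{m+1} = 4x_m + 3 = 4·(2·4^m − 1) + 3 = 8·4^m − 4 + 3 = 2·4^{m+1} − 1.
By induction, x_n = 2·4^n − 1 for all n ≥ 1.

x_n = 2·4^n − 1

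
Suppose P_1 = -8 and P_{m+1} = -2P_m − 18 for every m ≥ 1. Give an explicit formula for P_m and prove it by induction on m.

Claim: P_m = (-2)^m − 6.

Base case: P_1 = -8, and (-2)^1 − 6 = -2 − 6 = -8.
Assume P_k = (-2)^k − 6 for some k ≥ 1.
Then P_{k+1} = -2P_k − 18 = -2·((-2)^k − 6) − 18 = -2·(-2)^k + 12 − 18 = (-2)^{k+1} − 6.
So the formula holds for k+1, and by induction P_m = (-2)^m − 6 for all m ≥ 1.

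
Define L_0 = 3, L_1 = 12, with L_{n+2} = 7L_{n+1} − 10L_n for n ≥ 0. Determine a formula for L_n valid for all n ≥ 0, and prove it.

Claim: L_n = 2·5^n + 2^n.

Base cases: L_0 = 3 and 2·5^0 + 2^0 = 3; L_1 = 12 and 2·5^1 + 2^1 = 12.
Assume L_i = 2·5^i + 2^i for all 0 ≤ i ≤ j, where j ≥ 1.
Then L_{j+1} = 7L_j − 10L_{j−1} = 7·(2·5^j + 2^j) − 10·(2·5^{j−1} + 2^{j−1}) = 2·(7·5 − 10)5^{j−1} + (7·2 − 10)2^{j−1} = 50·5^{j−1} + 4·2^{j−1} = 2·5^{j+1} + 2^{j+1}.
This completes the inductive step, so L_n = 2·5^n + 2^n for all n ≥ 0.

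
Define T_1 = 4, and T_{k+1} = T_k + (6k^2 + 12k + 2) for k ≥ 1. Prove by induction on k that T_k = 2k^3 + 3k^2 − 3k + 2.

Base case: T_1 = 4, and 2·1^3 + 3·1^2 − 3·1 + 2 = 4.
Assume T_m = 2m^3 + 3m^2 − 3m + 2.
Then T_{m+1} = T_m + (6m^2 + 12m + 2) = (2m^3 + 3m^2 − 3m + 2) + (6m^2 + 12m + 2) = 2m^3 + 9m^2 + 9m + 4,
and 2·(m+1)^3 + 3·(m+1)^2 − 3·(m+1) + 2 = 2m^3 + 9m^2 + 9m + 4.
This completes the inductive step, so T_k = 2k^3 + 3k^2 − 3k + 2 for all k ≥ 1.

T_k = 2k^3 + 3k^2 − 3k + 2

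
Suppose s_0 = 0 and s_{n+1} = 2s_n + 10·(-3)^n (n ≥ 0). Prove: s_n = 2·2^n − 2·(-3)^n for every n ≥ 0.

Base case: s_0 = 0, and 2·2^0 − 2·(-3)^0 = 2 − 2 = 0.
Assume s_k = 2·2^k − 2·(-3)^k for some k ≥ 0.
Then s_{k+1} = 2s_k + 10·(-3)^k = 2·(2·2^k − 2·(-3)^k) + 10·(-3)^k = 2·2^{k+1} − 4·(-3)^k + 10·(-3)^k = 2·2^{k+1} + 6·(-3)^k = 2·2^{k+1} − 2·(-3)^{k+1}.
This completes the inductive step, so s_n = 2·2^n − 2·(-3)^n for all n ≥ 0.

s_n = 2·2^n − 2·(-3)^n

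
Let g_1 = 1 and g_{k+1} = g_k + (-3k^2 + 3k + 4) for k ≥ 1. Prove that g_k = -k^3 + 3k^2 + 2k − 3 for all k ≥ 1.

Base case: g_1 = 1, and -1^3 + 3·1^2 + 2·1 − 3 = 1.
Assume g_r = -r^3 + 3r^2 + 2r − 3.
Then g_{r+1} = g_r + (-3r^2 + 3r + 4) = (-r^3 + 3r^2 + 2r − 3) + (-3r^2 + 3r + 4) = -r^3 + 5r + 1,
and -(r+1)^3 + 3·(r+1)^2 + 2·(r+1) − 3 = -r^3 + 5r + 1.
By induction, g_k = -k^3 + 3k^2 + 2k − 3 for all k ≥ 1.

g_k = -k^3 + 3k^2 + 2k − 3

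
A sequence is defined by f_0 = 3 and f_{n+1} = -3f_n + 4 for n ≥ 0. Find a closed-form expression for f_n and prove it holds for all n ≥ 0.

Claim: f_n = 2·(-3)^n + 1.

Base case: f_0 = 3, and 2·(-3)^0 + 1 = 2 + 1 = 3.
Assume f_k = 2·(-3)^k + 1 for some k ≥ 0.
Then f_{k+1} = -3f_k + 4 = -3·(2·(-3)^k + 1) + 4 = -6·(-3)^k − 3 + 4 = 2·(-3)^{k+1} + 1.
Hence f_n = 2·(-3)^n + 1 for every n ≥ 0, by induction.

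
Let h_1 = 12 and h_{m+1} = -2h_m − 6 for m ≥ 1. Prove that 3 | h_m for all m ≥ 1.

Base case: h_1 = 12 = 3·4, so 3 | h_1.
Assume 3 | h_j, so h_j = 3t for some integer t.
Then h_{j+1} = -2h_j − 6 = -2·(3t) − 6 = 3(-2t − 2), so 3 | h_{j+1}.
Hence 3 | h_m for every m ≥ 1, by induction.

3 | h_m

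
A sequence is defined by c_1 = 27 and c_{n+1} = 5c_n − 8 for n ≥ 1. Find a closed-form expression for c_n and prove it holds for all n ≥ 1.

Claim: c_n = 5^{n+1} + 2.

Base case: c_1 = 27, and 5^{1+1} + 2 = 25 + 2 = 27.
Assume c_m = 5^{m+1} + 2 for some m ≥ 1.
Then c_{m+1} = 5c_m − 8 = 5·(5^{m+1} + 2) − 8 = 5^{m+2} + 10 − 8 = 5^{m+2} + 2.
So the formula holds for m+1, and by induction c_n = 5^{n+1} + 2 for all n ≥ 1.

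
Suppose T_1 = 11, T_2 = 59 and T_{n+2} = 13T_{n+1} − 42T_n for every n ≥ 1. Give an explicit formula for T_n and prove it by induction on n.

Claim: T_n = 3·6^n − 7^n.

Base cases: T_1 = 11 and 3·6^1 − 7^1 = 11; T_2 = 59 and 3·6^2 − 7^2 = 59.
Assume T_j = 3·6^j − 7^j for all 1 ≤ j ≤ k, where k ≥ 2.
Then T_{k+1} = 13T_k − 42T_{k−1} = 13·(3·6^k − 7^k) − 42·(3·6^{k−1} − 7^{k−1}) = 3·(13·6 − 42)6^{k−1} − (13·7 − 42)7^{k−1} = 108·6^{k−1} − 49·7^{k−1} = 3·6^{k+1} − 7^{k+1}.
This completes the inductive step, so T_n = 3·6^n − 7^n for all n ≥ 1.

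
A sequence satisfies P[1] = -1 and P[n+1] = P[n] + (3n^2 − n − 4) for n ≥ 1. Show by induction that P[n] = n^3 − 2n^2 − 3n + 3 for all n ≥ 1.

Base case: P[1] = -1, and 1^3 − 2·1^2 − 3·1 + 3 = -1.
Assume P[r] = r^3 − 2r^2 − 3r + 3.
Then P[r+1] = P[r] + (3r^2 − r − 4) = (r^3 − 2r^2 − 3r + 3) + (3r^2 − r − 4) = r^3 + r^2 − 4r − 1,
and (r+1)^3 − 2·(r+1)^2 − 3·(r+1) + 3 = r^3 + r^2 − 4r − 1.
This completes the inductive step, so P[n] = n^3 − 2n^2 − 3n + 3 for all n ≥ 1.

P[n] = n^3 − 2n^2 − 3n + 3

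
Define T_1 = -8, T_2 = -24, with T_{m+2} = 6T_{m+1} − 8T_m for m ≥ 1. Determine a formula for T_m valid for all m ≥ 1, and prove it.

Claim: T_m = -4^m − 2·2^m.

Base cases: T_1 = -8 and -4^1 − 2·2^1 = -8; T_2 = -24 and -4^2 − 2·2^2 = -24.
Assume T_i = -4^i − 2·2^i for all 1 ≤ i ≤ j, where j ≥ 2.
Then T_{j+1} = 6T_j − 8T_{j−1} = 6·(-4^j − 2·2^j) − 8·(-4^{j−1} − 2·2^{j−1}) = -(6·4 − 8)4^{j−1} − 2·(6·2 − 8)2^{j−1} = -16·4^{j−1} − 8·2^{j−1} = -4^{j+1} − 2·2^{j+1}.
This completes the inductive step, so T_m = -4^m − 2·2^m for all m ≥ 1.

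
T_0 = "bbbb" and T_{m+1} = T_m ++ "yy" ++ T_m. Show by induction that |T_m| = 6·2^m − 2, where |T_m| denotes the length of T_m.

Base case: |T_0| = 4, and 6·2^0 − 2 = 4.
Assume |T_r| = 6·2^r − 2.
Then |T_{r+1}| = |T_r| + 2 + |T_r| = 2|T_r| + 2 = 2(6·2^r − 2) + 2 = 6·2^{r+1} − 4 + 2 = 6·2^{r+1} − 2.
This completes the inductive step, so |T_m| = 6·2^m − 2 for all m ≥ 0.

|T_m| = 6·2^m − 2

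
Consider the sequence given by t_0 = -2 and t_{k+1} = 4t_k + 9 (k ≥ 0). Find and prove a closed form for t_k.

Claim: t_k = 4^k − 3.

Base case: t_0 = -2, and 4^0 − 3 = 1 − 3 = -2.
Assume t_m = 4^m − 3 for some m ≥ 0.
Then t_{m+1} = 4t_m + 9 = 4·(4^m − 3) + 9 = 4^{m+1} − 12 + 9 = 4^{m+1} − 3.
By induction, t_k = 4^k − 3 for all k ≥ 0.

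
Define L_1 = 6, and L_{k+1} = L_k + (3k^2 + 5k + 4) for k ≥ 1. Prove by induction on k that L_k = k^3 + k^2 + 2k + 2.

Base case: L_1 = 6, and 1^3 + 1^2 + 2·1 + 2 = 6.
Assume L_j = j^3 + j^2 + 2j + 2.
Then L_{j+1} = L_j + (3j^2 + 5j + 4) = (j^3 + j^2 + 2j + 2) + (3j^2 + 5j + 4) = j^3 + 4j^2 + 7j + 6,
and (j+1)^3 + (j+1)^2 + 2·(j+1) + 2 = j^3 + 4j^2 + 7j + 6.
This completes the inductive step, so L_k = k^3 + k^2 + 2k + 2 for all k ≥ 1.

L_k = k^3 + k^2 + 2k + 2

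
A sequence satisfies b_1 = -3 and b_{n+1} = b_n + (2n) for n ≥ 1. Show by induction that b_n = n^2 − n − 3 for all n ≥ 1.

Base case: b_1 = -3, and 1^2 − 1 − 3 = -3.
Assume b_j = j^2 − j − 3.
Then b_{j+1} = b_j + (2j) = (j^2 − j − 3) + (2j) = j^2 + j − 3,
and (j+1)^2 − (j+1) − 3 = j^2 + j − 3.
This completes the inductive step, so b_n = n^2 − n − 3 for all n ≥ 1.

b_n = n^2 − n − 3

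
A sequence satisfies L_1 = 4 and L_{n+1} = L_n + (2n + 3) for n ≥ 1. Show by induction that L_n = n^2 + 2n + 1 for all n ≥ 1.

Base case: L_1 = 4, and 1^2 + 2·1 + 1 = 4.
Assume L_j = j^2 + 2j + 1.
Then L_{j+1} = L_j + (2j + 3) = (j^2 + 2j + 1) + (2j + 3) = j^2 + 4j + 4,
and (j+1)^2 + 2·(j+1) + 1 = j^2 + 4j + 4.
By induction, L_n = n^2 + 2n + 1 for all n ≥ 1.

L_n = n^2 + 2n + 1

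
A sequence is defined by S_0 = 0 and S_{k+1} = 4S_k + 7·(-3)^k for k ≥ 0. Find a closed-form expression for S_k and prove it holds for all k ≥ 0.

Claim: S_k = 4^k − (-3)^k.

Base case: S_0 = 0, and 4^0 − (-3)^0 = 1 − 1 = 0.
Assume S_m = 4^m − (-3)^m for some m ≥ 0.
Then S_{m+1} = 4S_m + 7·(-3)^m = 4·(4^m − (-3)^m) + 7·(-3)^m = 4^{m+1} − 4·(-3)^m + 7·(-3)^m = 4^{m+1} + 3·(-3)^m = 4^{m+1} − (-3)^{m+1}.
So the formula holds for m+1, and by induction S_k = 4^k − (-3)^k for all k ≥ 0.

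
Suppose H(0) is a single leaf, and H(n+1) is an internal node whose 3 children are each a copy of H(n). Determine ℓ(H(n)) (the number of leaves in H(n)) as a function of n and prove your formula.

Claim: ℓ(H(n)) = 3^n.

Base case: ℓ(H(0)) = 1, and 3^0 = 1.
Assume ℓ(H(k)) = 3^k.
Then ℓ(H(k+1)) = 3·ℓ(H(k)) = 3·3^k = 3^{k+1}.
This completes the inductive step, so ℓ(H(n)) = 3^n for all n ≥ 0.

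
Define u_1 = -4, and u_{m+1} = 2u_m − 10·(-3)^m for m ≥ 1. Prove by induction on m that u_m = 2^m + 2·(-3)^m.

Base case: u_1 = -4, and 2^1 + 2·(-3)^1 = 2 − 6 = -4.
Assume u_j = 2^j + 2·(-3)^j for some j ≥ 1.
Then u_{j+1} = 2u_j − 10·(-3)^j = 2·(2^j + 2·(-3)^j) − 10·(-3)^j = 2^{j+1} + 4·(-3)^j − 10·(-3)^j = 2^{j+1} − 6·(-3)^j = 2^{j+1} + 2·(-3)^{j+1}.
Hence u_m = 2^m + 2·(-3)^m for every m ≥ 1, by induction.

u_m = 2^m + 2·(-3)^m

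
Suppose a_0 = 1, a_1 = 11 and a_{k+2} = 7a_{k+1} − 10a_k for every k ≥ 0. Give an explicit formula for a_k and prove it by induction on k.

Claim: a_k = 3·5^k − 2·2^k.

Base cases: a_0 = 1 and 3·5^0 − 2·2^0 = 1; a_1 = 11 and 3·5^1 − 2·2^1 = 11.
Assume a_i = 3·5^i − 2·2^i for all 0 ≤ i ≤ j, where j ≥ 1.
Then a_{j+1} = 7a_j − 10a_{j−1} = 7·(3·5^j − 2·2^j) − 10·(3·5^{j−1} − 2·2^{j−1}) = 3·(7·5 − 10)5^{j−1} − 2·(7·2 − 10)2^{j−1} = 75·5^{j−1} − 8·2^{j−1} = 3·5^{j+1} − 2·2^{j+1}.
So the formula holds for j+1, and by strong induction a_k = 3·5^k − 2·2^k for all k ≥ 0.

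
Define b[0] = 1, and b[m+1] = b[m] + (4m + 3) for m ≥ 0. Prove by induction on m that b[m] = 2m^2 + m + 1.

Base case: b[0] = 1, and 2·0^2 + 0 + 1 = 1.
Assume b[r] = 2r^2 + r + 1.
Then b[r+1] = b[r] + (4r + 3) = (2r^2 + r + 1) + (4r + 3) = 2r^2 + 5r + 4,
and 2·(r+1)^2 + (r+1) + 1 = 2r^2 + 5r + 4.
By induction, b[m] = 2m^2 + m + 1 for all m ≥ 0.

b[m] = 2m^2 + m + 1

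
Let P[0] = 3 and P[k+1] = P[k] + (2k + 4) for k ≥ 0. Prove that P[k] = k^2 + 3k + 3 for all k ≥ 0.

Base case: P[0] = 3, and 0^2 + 3·0 + 3 = 3.
Assume P[r] = r^2 + 3r + 3.
Then P[r+1] = P[r] + (2r + 4) = (r^2 + 3r + 3) + (2r + 4) = r^2 + 5r + 7,
and (r+1)^2 + 3·(r+1) + 3 = r^2 + 5r + 7.
By induction, P[k] = k^2 + 3k + 3 for all k ≥ 0.

P[k] = k^2 + 3k + 3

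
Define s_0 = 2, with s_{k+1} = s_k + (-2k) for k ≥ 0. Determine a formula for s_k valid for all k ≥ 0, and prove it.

Claim: s_k = -k^2 + k + 2.

Base case: s_0 = 2, and -0^2 + 0 + 2 = 2.
Assume s_r = -r^2 + r + 2.
Then s_{r+1} = s_r + (-2r) = (-r^2 + r + 2) + (-2r) = -r^2 − r + 2,
and -(r+1)^2 + (r+1) + 2 = -r^2 − r + 2.
By induction, s_k = -k^2 + k + 2 for all k ≥ 0.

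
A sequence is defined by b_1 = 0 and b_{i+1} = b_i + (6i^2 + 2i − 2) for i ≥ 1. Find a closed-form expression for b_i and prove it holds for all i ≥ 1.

Claim: b_i = 2i^3 − 2i^2 − 2i + 2.

Base case: b_1 = 0, and 2·1^3 − 2·1^2 − 2·1 + 2 = 0.
Assume b_m = 2m^3 − 2m^2 − 2m + 2.
Then b_{m+1} = b_m + (6m^2 + 2m − 2) = (2m^3 − 2m^2 − 2m + 2) + (6m^2 + 2m − 2) = 2m^3 + 4m^2,
and 2·(m+1)^3 − 2·(m+1)^2 − 2·(m+1) + 2 = 2m^3 + 4m^2.
By induction, b_i = 2i^3 − 2i^2 − 2i + 2 for all i ≥ 1.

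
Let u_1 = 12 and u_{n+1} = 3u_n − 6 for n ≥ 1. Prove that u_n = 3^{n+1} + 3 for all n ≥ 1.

Base case: u_1 = 12, and 3^{1+1} + 3 = 9 + 3 = 12.
Assume u_k = 3^{k+1} + 3 for some k ≥ 1.
Then u_{k+1} = 3u_k − 6 = 3·(3^{k+1} + 3) − 6 = 3^{k+2} + 9 − 6 = 3^{k+2} + 3.
So the formula holds for k+1, and by induction u_n = 3^{n+1} + 3 for all n ≥ 1.

u_n = 3^{n+1} + 3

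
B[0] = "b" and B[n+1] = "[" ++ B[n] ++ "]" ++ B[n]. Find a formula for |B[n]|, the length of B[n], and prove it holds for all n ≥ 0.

Claim: |B[n]| = 3·2^n − 2.

Base case: |B[0]| = 1, and 3·2^0 − 2 = 1.
Assume |B[r]| = 3·2^r − 2.
Then |B[r+1]| = 1 + |B[r]| + 1 + |B[r]| = 2|B[r]| + 2 = 2(3·2^r − 2) + 2 = 3·2^{r+1} − 4 + 2 = 3·2^{r+1} − 2.
By induction, |B[n]| = 3·2^n − 2 for all n ≥ 0.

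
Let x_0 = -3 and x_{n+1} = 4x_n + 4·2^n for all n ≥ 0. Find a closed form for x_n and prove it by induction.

Claim: x_n = -4^n − 2·2^n.

Base case: x_0 = -3, and -4^0 − 2·2^0 = -1 − 2 = -3.
Assume x_r = -4^r − 2·2^r for some r ≥ 0.
Then x_{r+1} = 4x_r + 4·2^r = 4·(-4^r − 2·2^r) + 4·2^r = -4^{r+1} − 8·2^r + 4·2^r = -4^{r+1} − 4·2^r = -4^{r+1} − 2·2^{r+1}.
By induction, x_n = -4^n − 2·2^n for all n ≥ 0.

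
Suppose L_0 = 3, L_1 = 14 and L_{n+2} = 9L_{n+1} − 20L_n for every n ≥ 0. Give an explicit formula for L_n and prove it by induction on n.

Claim: L_n = 2·5^n + 4^n.

Base cases: L_0 = 3 and 2·5^0 + 4^0 = 3; L_1 = 14 and 2·5^1 + 4^1 = 14.
Assume L_j = 2·5^j + 4^j for all 0 ≤ j ≤ k, where k ≥ 1.
Then L_{k+1} = 9L_k − 20L_{k−1} = 9·(2·5^k + 4^k) − 20·(2·5^{k−1} + 4^{k−1}) = 2·(9·5 − 20)5^{k−1} + (9·4 − 20)4^{k−1} = 50·5^{k−1} + 16·4^{k−1} = 2·5^{k+1} + 4^{k+1}.
Hence L_n = 2·5^n + 4^n for every n ≥ 0, by strong induction.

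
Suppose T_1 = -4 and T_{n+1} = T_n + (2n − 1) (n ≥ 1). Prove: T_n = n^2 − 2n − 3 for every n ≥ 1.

Base case: T_1 = -4, and 1^2 − 2·1 − 3 = -4.
Assume T_r = r^2 − 2r − 3.
Then T_{r+1} = T_r + (2r − 1) = (r^2 − 2r − 3) + (2r − 1) = r^2 − 4,
and (r+1)^2 − 2·(r+1) − 3 = r^2 − 4.
Hence T_n = n^2 − 2n − 3 for every n ≥ 1, by induction.

T_n = n^2 − 2n − 3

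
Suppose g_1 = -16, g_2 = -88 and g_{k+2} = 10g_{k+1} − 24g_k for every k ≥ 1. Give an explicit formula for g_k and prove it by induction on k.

Claim: g_k = -4^k − 2·6^k.

Base cases: g_1 = -16 and -4^1 − 2·6^1 = -16; g_2 = -88 and -4^2 − 2·6^2 = -88.
Assume g_j = -4^j − 2·6^j for all 1 ≤ j ≤ m, where m ≥ 2.
Then g_{m+1} = 10g_m − 24g_{m−1} = 10·(-4^m − 2·6^m) − 24·(-4^{m−1} − 2·6^{m−1}) = -(10·4 − 24)4^{m−1} − 2·(10·6 − 24)6^{m−1} = -16·4^{m−1} − 72·6^{m−1} = -4^{m+1} − 2·6^{m+1}.
Hence g_k = -4^k − 2·6^k for every k ≥ 1, by strong induction.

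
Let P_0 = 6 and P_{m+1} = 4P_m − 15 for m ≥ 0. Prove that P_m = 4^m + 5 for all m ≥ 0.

Base case: P_0 = 6, and 4^0 + 5 = 1 + 5 = 6.
Assume P_k = 4^k + 5 for some k ≥ 0.
Then P_{k+1} = 4P_k − 15 = 4·(4^k + 5) − 15 = 4^{k+1} + 20 − 15 = 4^{k+1} + 5.
By induction, P_m = 4^m + 5 for all m ≥ 0.

P_m = 4^m + 5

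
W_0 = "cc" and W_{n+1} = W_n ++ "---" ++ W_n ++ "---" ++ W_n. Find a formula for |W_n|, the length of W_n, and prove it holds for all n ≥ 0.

Claim: |W_n| = 5·3^n − 3.

Base case: |W_0| = 2, and 5·3^0 − 3 = 2.
Assume |W_j| = 5·3^j − 3.
Then |W_{j+1}| = 3|W_j| + 6 = 3(5·3^j − 3) + 6 = 5·3^{j+1} − 9 + 6 = 5·3^{j+1} − 3.
By induction, |W_n| = 5·3^n − 3 for all n ≥ 0.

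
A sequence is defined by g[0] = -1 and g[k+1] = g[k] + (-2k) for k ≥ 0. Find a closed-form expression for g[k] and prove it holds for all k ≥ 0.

Claim: g[k] = -k^2 + k − 1.

Base case: g[0] = -1, and -0^2 + 0 − 1 = -1.
Assume g[r] = -r^2 + r − 1.
Then g[r+1] = g[r] + (-2r) = (-r^2 + r − 1) + (-2r) = -r^2 − r − 1,
and -(r+1)^2 + (r+1) − 1 = -r^2 − r − 1.
By induction, g[k] = -k^2 + k − 1 for all k ≥ 0.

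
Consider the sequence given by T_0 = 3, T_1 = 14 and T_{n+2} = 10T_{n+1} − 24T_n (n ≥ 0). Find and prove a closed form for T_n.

Claim: T_n = 6^n + 2·4^n.

Base cases: T_0 = 3 and 6^0 + 2·4^0 = 3; T_1 = 14 and 6^1 + 2·4^1 = 14.
Assume T_j = 6^j + 2·4^j for all 0 ≤ j ≤ r, where r ≥ 1.
Then T_{r+1} = 10T_r − 24T_{r−1} = 10·(6^r + 2·4^r) − 24·(6^{r−1} + 2·4^{r−1}) = (10·6 − 24)6^{r−1} + 2·(10·4 − 24)4^{r−1} = 36·6^{r−1} + 32·4^{r−1} = 6^{r+1} + 2·4^{r+1}.
So the formula holds for r+1, and by strong induction T_n = 6^n + 2·4^n for all n ≥ 0.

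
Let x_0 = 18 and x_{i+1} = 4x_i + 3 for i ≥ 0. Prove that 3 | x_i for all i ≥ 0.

Base case: x_0 = 18 = 3·6, so 3 | x_0.
Assume 3 | x_k, so x_k = 3t for some integer t.
Then x_{k+1} = 4x_k + 3 = 4·(3t) + 3 = 3(4t + 1), so 3 | x_{k+1}.
So the property holds for k+1, and by induction 3 | x_i for all i ≥ 0.

3 | x_i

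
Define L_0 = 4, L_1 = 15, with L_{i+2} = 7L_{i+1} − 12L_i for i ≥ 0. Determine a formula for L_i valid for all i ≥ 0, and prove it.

Claim: L_i = 3·4^i + 3^i.

Base cases: L_0 = 4 and 3·4^0 + 3^0 = 4; L_1 = 15 and 3·4^1 + 3^1 = 15.
Assume L_j = 3·4^j + 3^j for all 0 ≤ j ≤ m, where m ≥ 1.
Then L_{m+1} = 7L_m − 12L_{m−1} = 7·(3·4^m + 3^m) − 12·(3·4^{m−1} + 3^{m−1}) = 3·(7·4 − 12)4^{m−1} + (7·3 − 12)3^{m−1} = 48·4^{m−1} + 9·3^{m−1} = 3·4^{m+1} + 3^{m+1}.
This completes the inductive step, so L_i = 3·4^i + 3^i for all i ≥ 0.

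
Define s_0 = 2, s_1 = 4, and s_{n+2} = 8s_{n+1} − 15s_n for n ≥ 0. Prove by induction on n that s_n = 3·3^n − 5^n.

Base cases: s_0 = 2 and 3·3^0 − 5^0 = 2; s_1 = 4 and 3·3^1 − 5^1 = 4.
Assume s_j = 3·3^j − 5^j for all 0 ≤ j ≤ r, where r ≥ 1.
Then s_{r+1} = 8s_r − 15s_{r−1} = 8·(3·3^r − 5^r) − 15·(3·3^{r−1} − 5^{r−1}) = 3·(8·3 − 15)3^{r−1} − (8·5 − 15)5^{r−1} = 27·3^{r−1} − 25·5^{r−1} = 3·3^{r+1} − 5^{r+1}.
So the formula holds for r+1, and by strong induction s_n = 3·3^n − 5^n for all n ≥ 0.

s_n = 3·3^n − 5^n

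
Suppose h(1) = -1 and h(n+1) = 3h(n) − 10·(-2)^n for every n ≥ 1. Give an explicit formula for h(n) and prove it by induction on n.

Claim: h(n) = 3^n + 2·(-2)^n.

Base case: h(1) = -1, and 3^1 + 2·(-2)^1 = 3 − 4 = -1.
Assume h(j) = 3^j + 2·(-2)^j for some j ≥ 1.
Then h(j+1) = 3h(j) − 10·(-2)^j = 3·(3^j + 2·(-2)^j) − 10·(-2)^j = 3^{j+1} + 6·(-2)^j − 10·(-2)^j = 3^{j+1} − 4·(-2)^j = 3^{j+1} + 2·(-2)^{j+1}.
Hence h(n) = 3^n + 2·(-2)^n for every n ≥ 1, by induction.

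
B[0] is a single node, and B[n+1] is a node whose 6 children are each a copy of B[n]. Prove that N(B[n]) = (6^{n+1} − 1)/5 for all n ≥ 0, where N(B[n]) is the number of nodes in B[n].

Base case: N(B[0]) = 1, and (6^{0+1} − 1)/5 = 1.
Assume N(B[m]) = (6^{m+1} − 1)/5.
Then N(B[m+1]) = 1 + 6N(B[m]) = 1 + 6·(6^{m+1} − 1)/5 = 1 + (6^{m+2} − 6)/5 = (5 + 6^{m+2} − 6)/5 = (6^{m+2} − 1)/5.
By induction, N(B[n]) = (6^{n+1} − 1)/5 for all n ≥ 0.

N(B[n]) = (6^{n+1} − 1)/5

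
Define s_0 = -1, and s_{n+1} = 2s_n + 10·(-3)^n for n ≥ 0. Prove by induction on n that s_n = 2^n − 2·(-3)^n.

Base case: s_0 = -1, and 2^0 − 2·(-3)^0 = 1 − 2 = -1.
Assume s_m = 2^m − 2·(-3)^m for some m ≥ 0.
Then s_{m+1} = 2s_m + 10·(-3)^m = 2·(2^m − 2·(-3)^m) + 10·(-3)^m = 2^{m+1} − 4·(-3)^m + 10·(-3)^m = 2^{m+1} + 6·(-3)^m = 2^{m+1} − 2·(-3)^{m+1}.
This completes the inductive step, so s_n = 2^n − 2·(-3)^n for all n ≥ 0.

s_n = 2^n − 2·(-3)^n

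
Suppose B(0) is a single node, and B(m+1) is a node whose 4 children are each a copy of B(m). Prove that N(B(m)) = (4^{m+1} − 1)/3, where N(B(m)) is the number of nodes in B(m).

Base case: N(B(0)) = 1, and (4^{0+1} − 1)/3 = 1.
Assume N(B(k)) = (4^{k+1} − 1)/3.
Then N(B(k+1)) = 1 + 4N(B(k)) = 1 + 4·(4^{k+1} − 1)/3 = 1 + (4^{k+2} − 4)/3 = (3 + 4^{k+2} − 4)/3 = (4^{k+2} − 1)/3.
This completes the inductive step, so N(B(m)) = (4^{m+1} − 1)/3 for all m ≥ 0.

N(B(m)) = (4^{m+1} − 1)/3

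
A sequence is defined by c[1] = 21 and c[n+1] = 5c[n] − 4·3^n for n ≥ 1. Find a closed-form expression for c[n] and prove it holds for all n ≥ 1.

Claim: c[n] = 3·5^n + 2·3^n.

Base case: c[1] = 21, and 3·5^1 + 2·3^1 = 15 + 6 = 21.
Assume c[r] = 3·5^r + 2·3^r for some r ≥ 1.
Then c[r+1] = 5c[r] − 4·3^r = 5·(3·5^r + 2·3^r) − 4·3^r = 3·5^{r+1} + 10·3^r − 4·3^r = 3·5^{r+1} + 6·3^r = 3·5^{r+1} + 2·3^{r+1}.
By induction, c[n] = 3·5^n + 2·3^n for all n ≥ 1.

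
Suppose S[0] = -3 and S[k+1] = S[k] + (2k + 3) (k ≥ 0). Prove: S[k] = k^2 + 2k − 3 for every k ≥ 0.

Base case: S[0] = -3, and 0^2 + 2·0 − 3 = -3.
Assume S[j] = j^2 + 2j − 3.
Then S[j+1] = S[j] + (2j + 3) = (j^2 + 2j − 3) + (2j + 3) = j^2 + 4j,
and (j+1)^2 + 2·(j+1) − 3 = j^2 + 4j.
This completes the inductive step, so S[k] = k^2 + 2k − 3 for all k ≥ 0.

S[k] = k^2 + 2k − 3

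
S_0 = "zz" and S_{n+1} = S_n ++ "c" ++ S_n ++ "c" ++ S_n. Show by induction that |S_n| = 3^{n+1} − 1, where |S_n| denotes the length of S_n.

Base case: |S_0| = 2, and 3^{0+1} − 1 = 2.
Assume |S_r| = 3^{r+1} − 1.
Then |S_{r+1}| = 3|S_r| + 2 = 3(3^{r+1} − 1) + 2 = 3^{r+2} − 3 + 2 = 3^{r+2} − 1.
This completes the inductive step, so |S_n| = 3^{n+1} − 1 for all n ≥ 0.

|S_n| = 3^{n+1} − 1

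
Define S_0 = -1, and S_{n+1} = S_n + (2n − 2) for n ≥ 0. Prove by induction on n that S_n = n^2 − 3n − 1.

Base case: S_0 = -1, and 0^2 − 3·0 − 1 = -1.
Assume S_m = m^2 − 3m − 1.
Then S_{m+1} = S_m + (2m − 2) = (m^2 − 3m − 1) + (2m − 2) = m^2 − m − 3,
and (m+1)^2 − 3·(m+1) − 1 = m^2 − m − 3.
By induction, S_n = n^2 − 3n − 1 for all n ≥ 0.

S_n = n^2 − 3n − 1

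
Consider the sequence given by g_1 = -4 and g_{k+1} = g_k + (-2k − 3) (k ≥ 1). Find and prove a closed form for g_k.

Claim: g_k = -k^2 − 2k − 1.

Base case: g_1 = -4, and -1^2 − 2·1 − 1 = -4.
Assume g_j = -j^2 − 2j − 1.
Then g_{j+1} = g_j + (-2j − 3) = (-j^2 − 2j − 1) + (-2j − 3) = -j^2 − 4j − 4,
and -(j+1)^2 − 2·(j+1) − 1 = -j^2 − 4j − 4.
This completes the inductive step, so g_k = -k^2 − 2k − 1 for all k ≥ 1.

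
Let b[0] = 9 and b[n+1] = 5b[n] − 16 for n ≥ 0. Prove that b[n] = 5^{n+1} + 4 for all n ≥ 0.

Base case: b[0] = 9, and 5^{0+1} + 4 = 5 + 4 = 9.
Assume b[j] = 5^{j+1} + 4 for some j ≥ 0.
Then b[j+1] = 5b[j] − 16 = 5·(5^{j+1} + 4) − 16 = 5^{j+2} + 20 − 16 = 5^{j+2} + 4.
This completes the inductive step, so b[n] = 5^{n+1} + 4 for all n ≥ 0.

b[n] = 5^{n+1} + 4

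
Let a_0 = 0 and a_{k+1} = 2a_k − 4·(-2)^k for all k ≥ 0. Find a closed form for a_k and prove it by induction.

Claim: a_k = -2^k + (-2)^k.

Base case: a_0 = 0, and -2^0 + (-2)^0 = -1 + 1 = 0.
Assume a_r = -2^r + (-2)^r for some r ≥ 0.
Then a_{r+1} = 2a_r − 4·(-2)^r = 2·(-2^r + (-2)^r) − 4·(-2)^r = -2^{r+1} + 2·(-2)^r − 4·(-2)^r = -2^{r+1} − 2·(-2)^r = -2^{r+1} + (-2)^{r+1}.
This completes the inductive step, so a_k = -2^k + (-2)^k for all k ≥ 0.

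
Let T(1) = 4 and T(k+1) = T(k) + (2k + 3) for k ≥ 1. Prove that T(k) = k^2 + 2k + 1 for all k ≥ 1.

Base case: T(1) = 4, and 1^2 + 2·1 + 1 = 4.
Assume T(r) = r^2 + 2r + 1.
Then T(r+1) = T(r) + (2r + 3) = (r^2 + 2r + 1) + (2r + 3) = r^2 + 4r + 4,
and (r+1)^2 + 2·(r+1) + 1 = r^2 + 4r + 4.
By induction, T(k) = k^2 + 2k + 1 for all k ≥ 1.

T(k) = k^2 + 2k + 1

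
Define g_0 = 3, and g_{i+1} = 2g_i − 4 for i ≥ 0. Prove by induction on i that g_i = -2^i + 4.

Base case: g_0 = 3, and -2^0 + 4 = -1 + 4 = 3.
Assume g_k = -2^k + 4 for some k ≥ 0.
Then g_{k+1} = 2g_k − 4 = 2·(-2^k + 4) − 4 = -2^{k+1} + 8 − 4 = -2^{k+1} + 4.
By induction, g_i = -2^i + 4 for all i ≥ 0.

g_i = -2^i + 4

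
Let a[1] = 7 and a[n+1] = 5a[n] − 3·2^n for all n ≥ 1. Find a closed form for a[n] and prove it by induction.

Claim: a[n] = 5^n + 2^n.

Base case: a[1] = 7, and 5^1 + 2^1 = 5 + 2 = 7.
Assume a[r] = 5^r + 2^r for some r ≥ 1.
Then a[r+1] = 5a[r] − 3·2^r = 5·(5^r + 2^r) − 3·2^r = 5^{r+1} + 5·2^r − 3·2^r = 5^{r+1} + 2·2^r = 5^{r+1} + 2^{r+1}.
This completes the inductive step, so a[n] = 5^n + 2^n for all n ≥ 1.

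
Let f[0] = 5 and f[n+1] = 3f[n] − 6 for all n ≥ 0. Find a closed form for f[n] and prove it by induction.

Claim: f[n] = 2·3^n + 3.

Base case: f[0] = 5, and 2·3^0 + 3 = 2 + 3 = 5.
Assume f[m] = 2·3^m + 3 for some m ≥ 0.
Then f[m+1] = 3f[m] − 6 = 3·(2·3^m + 3) − 6 = 6·3^m + 9 − 6 = 2·3^{m+1} + 3.
This completes the inductive step, so f[n] = 2·3^n + 3 for all n ≥ 0.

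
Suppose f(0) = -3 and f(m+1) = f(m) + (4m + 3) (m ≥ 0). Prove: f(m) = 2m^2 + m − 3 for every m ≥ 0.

Base case: f(0) = -3, and 2·0^2 + 0 − 3 = -3.
Assume f(j) = 2j^2 + j − 3.
Then f(j+1) = f(j) + (4j + 3) = (2j^2 + j − 3) + (4j + 3) = 2j^2 + 5j,
and 2·(j+1)^2 + (j+1) − 3 = 2j^2 + 5j.
This completes the inductive step, so f(m) = 2m^2 + m − 3 for all m ≥ 0.

f(m) = 2m^2 + m − 3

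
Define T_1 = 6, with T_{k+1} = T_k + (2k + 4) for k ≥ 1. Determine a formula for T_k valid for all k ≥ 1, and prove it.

Claim: T_k = k^2 + 3k + 2.

Base case: T_1 = 6, and 1^2 + 3·1 + 2 = 6.
Assume T_j = j^2 + 3j + 2.
Then T_{j+1} = T_j + (2j + 4) = (j^2 + 3j + 2) + (2j + 4) = j^2 + 5j + 6,
and (j+1)^2 + 3·(j+1) + 2 = j^2 + 5j + 6.
By induction, T_k = k^2 + 3k + 2 for all k ≥ 1.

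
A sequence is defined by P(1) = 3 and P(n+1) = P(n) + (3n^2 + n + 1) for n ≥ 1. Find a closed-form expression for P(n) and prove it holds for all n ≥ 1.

Claim: P(n) = n^3 − n^2 + n + 2.

Base case: P(1) = 3, and 1^3 − 1^2 + 1 + 2 = 3.
Assume P(r) = r^3 − r^2 + r + 2.
Then P(r+1) = P(r) + (3r^2 + r + 1) = (r^3 − r^2 + r + 2) + (3r^2 + r + 1) = r^3 + 2r^2 + 2r + 3,
and (r+1)^3 − (r+1)^2 + (r+1) + 2 = r^3 + 2r^2 + 2r + 3.
By induction, P(n) = n^3 − n^2 + n + 2 for all n ≥ 1.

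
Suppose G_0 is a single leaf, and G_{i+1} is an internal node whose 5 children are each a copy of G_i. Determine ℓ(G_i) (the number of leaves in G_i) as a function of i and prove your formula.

Claim: ℓ(G_i) = 5^i.

Base case: ℓ(G_0) = 1, and 5^0 = 1.
Assume ℓ(G_j) = 5^j.
Then ℓ(G_{j+1}) = 5·ℓ(G_j) = 5·5^j = 5^{j+1}.
Hence ℓ(G_i) = 5^i for every i ≥ 0, by induction.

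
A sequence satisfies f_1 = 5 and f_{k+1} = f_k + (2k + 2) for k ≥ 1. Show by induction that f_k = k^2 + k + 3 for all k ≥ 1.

Base case: f_1 = 5, and 1^2 + 1 + 3 = 5.
Assume f_j = j^2 + j + 3.
Then f_{j+1} = f_j + (2j + 2) = (j^2 + j + 3) + (2j + 2) = j^2 + 3j + 5,
and (j+1)^2 + (j+1) + 3 = j^2 + 3j + 5.
Hence f_k = k^2 + k + 3 for every k ≥ 1, by induction.

f_k = k^2 + k + 3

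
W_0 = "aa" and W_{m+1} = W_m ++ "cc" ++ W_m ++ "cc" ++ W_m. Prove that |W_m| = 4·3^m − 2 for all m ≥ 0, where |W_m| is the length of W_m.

Base case: |W_0| = 2, and 4·3^0 − 2 = 2.
Assume |W_k| = 4·3^k − 2.
Then |W_{k+1}| = 3|W_k| + 4 = 3(4·3^k − 2) + 4 = 4·3^{k+1} − 6 + 4 = 4·3^{k+1} − 2.
Hence |W_m| = 4·3^m − 2 for every m ≥ 0, by induction.

|W_m| = 4·3^m − 2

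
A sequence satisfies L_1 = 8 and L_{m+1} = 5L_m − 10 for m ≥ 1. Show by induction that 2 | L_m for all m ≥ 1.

Base case: L_1 = 8 = 2·4, so 2 | L_1.
Assume 2 | L_k, so L_k = 2t for some integer t.
Then L_{k+1} = 5L_k − 10 = 5·(2t) − 10 = 2(5t − 5), so 2 | L_{k+1}.
This completes the inductive step, so 2 | L_m for all m ≥ 1.

2 | L_m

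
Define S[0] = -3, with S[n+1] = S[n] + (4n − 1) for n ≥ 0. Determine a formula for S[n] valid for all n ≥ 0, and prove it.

Claim: S[n] = 2n^2 − 3n − 3.

Base case: S[0] = -3, and 2·0^2 − 3·0 − 3 = -3.
Assume S[k] = 2k^2 − 3k − 3.
Then S[k+1] = S[k] + (4k − 1) = (2k^2 − 3k − 3) + (4k − 1) = 2k^2 + k − 4,
and 2·(k+1)^2 − 3·(k+1) − 3 = 2k^2 + k − 4.
This completes the inductive step, so S[n] = 2n^2 − 3n − 3 for all n ≥ 0.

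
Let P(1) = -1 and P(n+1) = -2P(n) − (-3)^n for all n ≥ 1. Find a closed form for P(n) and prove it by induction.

Claim: P(n) = -(-2)^n + (-3)^n.

Base case: P(1) = -1, and -(-2)^1 + (-3)^1 = 2 − 3 = -1.
Assume P(k) = -(-2)^k + (-3)^k for some k ≥ 1.
Then P(k+1) = -2P(k) − (-3)^k = -2·(-(-2)^k + (-3)^k) − (-3)^k = -(-2)^{k+1} − 2·(-3)^k − (-3)^k = -(-2)^{k+1} − 3·(-3)^k = -(-2)^{k+1} + (-3)^{k+1}.
So the formula holds for k+1, and by induction P(n) = -(-2)^n + (-3)^n for all n ≥ 1.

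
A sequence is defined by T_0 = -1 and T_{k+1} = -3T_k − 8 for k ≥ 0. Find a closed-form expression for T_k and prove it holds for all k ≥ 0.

Claim: T_k = (-3)^k − 2.

Base case: T_0 = -1, and (-3)^0 − 2 = 1 − 2 = -1.
Assume T_m = (-3)^m − 2 for some m ≥ 0.
Then T_{m+1} = -3T_m − 8 = -3·((-3)^m − 2) − 8 = -3·(-3)^m + 6 − 8 = (-3)^{m+1} − 2.
By induction, T_k = (-3)^k − 2 for all k ≥ 0.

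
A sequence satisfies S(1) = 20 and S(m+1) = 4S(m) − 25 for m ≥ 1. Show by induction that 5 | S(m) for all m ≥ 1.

Base case: S(1) = 20 = 5·4, so 5 | S(1).
Assume 5 | S(r), so S(r) = 5t for some integer t.
Then S(r+1) = 4S(r) − 25 = 4·(5t) − 25 = 5(4t − 5), so 5 | S(r+1).
Hence 5 | S(m) for every m ≥ 1, by induction.

5 | S(m)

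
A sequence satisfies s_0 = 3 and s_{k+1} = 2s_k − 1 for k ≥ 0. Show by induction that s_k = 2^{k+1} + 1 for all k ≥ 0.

Base case: s_0 = 3, and 2^{0+1} + 1 = 2 + 1 = 3.
Assume s_m = 2^{m+1} + 1 for some m ≥ 0.
Then s_{m+1} = 2s_m − 1 = 2·(2^{m+1} + 1) − 1 = 2^{m+2} + 2 − 1 = 2^{m+2} + 1.
This completes the inductive step, so s_k = 2^{k+1} + 1 for all k ≥ 0.

s_k = 2^{k+1} + 1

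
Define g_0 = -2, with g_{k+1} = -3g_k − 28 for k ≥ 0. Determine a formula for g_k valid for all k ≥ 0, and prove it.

Claim: g_k = 5·(-3)^k − 7.

Base case: g_0 = -2, and 5·(-3)^0 − 7 = 5 − 7 = -2.
Assume g_r = 5·(-3)^r − 7 for some r ≥ 0.
Then g_{r+1} = -3g_r − 28 = -3·(5·(-3)^r − 7) − 28 = -15·(-3)^r + 21 − 28 = 5·(-3)^{r+1} − 7.
This completes the inductive step, so g_k = 5·(-3)^k − 7 for all k ≥ 0.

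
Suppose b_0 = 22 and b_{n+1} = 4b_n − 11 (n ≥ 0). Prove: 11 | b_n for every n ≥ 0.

Base case: b_0 = 22 = 11·2, so 11 | b_0.
Assume 11 | b_r, so b_r = 11t for some integer t.
Then b_{r+1} = 4b_r − 11 = 4·(11t) − 11 = 11(4t − 1), so 11 | b_{r+1}.
So the property holds for r+1, and by induction 11 | b_n for all n ≥ 0.

11 | b_n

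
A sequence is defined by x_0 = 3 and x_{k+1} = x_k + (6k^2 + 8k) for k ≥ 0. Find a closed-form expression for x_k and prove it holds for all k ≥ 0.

Claim: x_k = 2k^3 + k^2 − 3k + 3.

Base case: x_0 = 3, and 2·0^3 + 0^2 − 3·0 + 3 = 3.
Assume x_j = 2j^3 + j^2 − 3j + 3.
Then x_{j+1} = x_j + (6j^2 + 8j) = (2j^3 + j^2 − 3j + 3) + (6j^2 + 8j) = 2j^3 + 7j^2 + 5j + 3,
and 2·(j+1)^3 + (j+1)^2 − 3·(j+1) + 3 = 2j^3 + 7j^2 + 5j + 3.
Hence x_k = 2k^3 + k^2 − 3k + 3 for every k ≥ 0, by induction.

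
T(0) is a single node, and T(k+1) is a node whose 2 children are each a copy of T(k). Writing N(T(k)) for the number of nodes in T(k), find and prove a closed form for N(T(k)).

Claim: N(T(k)) = 2^{k+1} − 1.

Base case: N(T(0)) = 1, and 2^{0+1} − 1 = 1.
Assume N(T(m)) = 2^{m+1} − 1.
Then N(T(m+1)) = 1 + 2N(T(m)) = 1 + 2(2^{m+1} − 1) = 2^{m+2} − 2 + 1 = 2^{m+2} − 1.
By induction, N(T(k)) = 2^{k+1} − 1 for all k ≥ 0.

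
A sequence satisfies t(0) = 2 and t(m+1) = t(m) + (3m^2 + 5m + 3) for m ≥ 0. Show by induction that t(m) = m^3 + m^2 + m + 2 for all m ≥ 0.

Base case: t(0) = 2, and 0^3 + 0^2 + 0 + 2 = 2.
Assume t(j) = j^3 + j^2 + j + 2.
Then t(j+1) = t(j) + (3j^2 + 5j + 3) = (j^3 + j^2 + j + 2) + (3j^2 + 5j + 3) = j^3 + 4j^2 + 6j + 5,
and (j+1)^3 + (j+1)^2 + (j+1) + 2 = j^3 + 4j^2 + 6j + 5.
Hence t(m) = m^3 + m^2 + m + 2 for every m ≥ 0, by induction.

t(m) = m^3 + m^2 + m + 2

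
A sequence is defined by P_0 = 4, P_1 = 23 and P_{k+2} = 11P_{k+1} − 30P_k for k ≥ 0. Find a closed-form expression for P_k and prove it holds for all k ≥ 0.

Claim: P_k = 3·6^k + 5^k.

Base cases: P_0 = 4 and 3·6^0 + 5^0 = 4; P_1 = 23 and 3·6^1 + 5^1 = 23.
Assume P_j = 3·6^j + 5^j for all 0 ≤ j ≤ m, where m ≥ 1.
Then P_{m+1} = 11P_m − 30P_{m−1} = 11·(3·6^m + 5^m) − 30·(3·6^{m−1} + 5^{m−1}) = 3·(11·6 − 30)6^{m−1} + (11·5 − 30)5^{m−1} = 108·6^{m−1} + 25·5^{m−1} = 3·6^{m+1} + 5^{m+1}.
This completes the inductive step, so P_k = 3·6^k + 5^k for all k ≥ 0.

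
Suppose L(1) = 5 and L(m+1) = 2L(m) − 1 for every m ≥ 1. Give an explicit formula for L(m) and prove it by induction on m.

Claim: L(m) = 2^{m+1} + 1.

Base case: L(1) = 5, and 2^{1+1} + 1 = 4 + 1 = 5.
Assume L(r) = 2^{r+1} + 1 for some r ≥ 1.
Then L(r+1) = 2L(r) − 1 = 2·(2^{r+1} + 1) − 1 = 2^{r+2} + 2 − 1 = 2^{r+2} + 1.
This completes the inductive step, so L(m) = 2^{m+1} + 1 for all m ≥ 1.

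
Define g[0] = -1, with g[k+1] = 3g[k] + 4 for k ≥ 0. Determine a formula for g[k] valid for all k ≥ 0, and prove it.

Claim: g[k] = 3^k − 2.

Base case: g[0] = -1, and 3^0 − 2 = 1 − 2 = -1.
Assume g[r] = 3^r − 2 for some r ≥ 0.
Then g[r+1] = 3g[r] + 4 = 3·(3^r − 2) + 4 = 3^{r+1} − 6 + 4 = 3^{r+1} − 2.
Hence g[k] = 3^k − 2 for every k ≥ 0, by induction.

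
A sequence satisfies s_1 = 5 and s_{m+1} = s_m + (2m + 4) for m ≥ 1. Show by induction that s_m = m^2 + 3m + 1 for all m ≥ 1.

Base case: s_1 = 5, and 1^2 + 3·1 + 1 = 5.
Assume s_j = j^2 + 3j + 1.
Then s_{j+1} = s_j + (2j + 4) = (j^2 + 3j + 1) + (2j + 4) = j^2 + 5j + 5,
and (j+1)^2 + 3·(j+1) + 1 = j^2 + 5j + 5.
Hence s_m = m^2 + 3m + 1 for every m ≥ 1, by induction.

s_m = m^2 + 3m + 1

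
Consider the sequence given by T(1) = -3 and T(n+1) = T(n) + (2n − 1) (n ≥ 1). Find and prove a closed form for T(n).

Claim: T(n) = n^2 − 2n − 2.

Base case: T(1) = -3, and 1^2 − 2·1 − 2 = -3.
Assume T(r) = r^2 − 2r − 2.
Then T(r+1) = T(r) + (2r − 1) = (r^2 − 2r − 2) + (2r − 1) = r^2 − 3,
and (r+1)^2 − 2·(r+1) − 2 = r^2 − 3.
This completes the inductive step, so T(n) = n^2 − 2n − 2 for all n ≥ 1.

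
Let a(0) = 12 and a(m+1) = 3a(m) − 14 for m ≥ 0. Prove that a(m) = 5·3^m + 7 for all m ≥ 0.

Base case: a(0) = 12, and 5·3^0 + 7 = 5 + 7 = 12.
Assume a(j) = 5·3^j + 7 for some j ≥ 0.
Then a(j+1) = 3a(j) − 14 = 3·(5·3^j + 7) − 14 = 15·3^j + 21 − 14 = 5·3^{j+1} + 7.
Hence a(m) = 5·3^m + 7 for every m ≥ 0, by induction.

a(m) = 5·3^m + 7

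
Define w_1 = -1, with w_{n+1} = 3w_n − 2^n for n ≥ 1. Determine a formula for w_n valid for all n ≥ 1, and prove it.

Claim: w_n = -3^n + 2^n.

Base case: w_1 = -1, and -3^1 + 2^1 = -3 + 2 = -1.
Assume w_j = -3^j + 2^j for some j ≥ 1.
Then w_{j+1} = 3w_j − 2^j = 3·(-3^j + 2^j) − 2^j = -3^{j+1} + 3·2^j − 2^j = -3^{j+1} + 2·2^j = -3^{j+1} + 2^{j+1}.
So the formula holds for j+1, and by induction w_n = -3^n + 2^n for all n ≥ 1.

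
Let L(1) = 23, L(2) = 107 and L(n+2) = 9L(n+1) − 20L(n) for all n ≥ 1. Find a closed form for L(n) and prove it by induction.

Claim: L(n) = 3·5^n + 2·4^n.

Base cases: L(1) = 23 and 3·5^1 + 2·4^1 = 23; L(2) = 107 and 3·5^2 + 2·4^2 = 107.
Assume L(j) = 3·5^j + 2·4^j for all 1 ≤ j ≤ k, where k ≥ 2.
Then L(k+1) = 9L(k) − 20L(k−1) = 9·(3·5^k + 2·4^k) − 20·(3·5^{k−1} + 2·4^{k−1}) = 3·(9·5 − 20)5^{k−1} + 2·(9·4 − 20)4^{k−1} = 75·5^{k−1} + 32·4^{k−1} = 3·5^{k+1} + 2·4^{k+1}.
This completes the inductive step, so L(n) = 3·5^n + 2·4^n for all n ≥ 1.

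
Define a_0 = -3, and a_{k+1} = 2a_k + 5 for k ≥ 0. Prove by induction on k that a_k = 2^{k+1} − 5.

Base case: a_0 = -3, and 2^{0+1} − 5 = 2 − 5 = -3.
Assume a_r = 2^{r+1} − 5 for some r ≥ 0.
Then a_{r+1} = 2a_r + 5 = 2·(2^{r+1} − 5) + 5 = 2^{r+2} − 10 + 5 = 2^{r+2} − 5.
So the formula holds for r+1, and by induction a_k = 2^{k+1} − 5 for all k ≥ 0.

a_k = 2^{k+1} − 5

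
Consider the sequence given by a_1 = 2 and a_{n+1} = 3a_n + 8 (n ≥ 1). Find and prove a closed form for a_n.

Claim: a_n = 2·3^n − 4.

Base case: a_1 = 2, and 2·3^1 − 4 = 6 − 4 = 2.
Assume a_r = 2·3^r − 4 for some r ≥ 1.
Then a_{r+1} = 3a_r + 8 = 3·(2·3^r − 4) + 8 = 6·3^r − 12 + 8 = 2·3^{r+1} − 4.
Hence a_n = 2·3^n − 4 for every n ≥ 1, by induction.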